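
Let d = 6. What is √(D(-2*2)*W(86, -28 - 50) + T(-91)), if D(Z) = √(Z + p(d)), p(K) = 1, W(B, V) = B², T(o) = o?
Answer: √(-91 + 7396*I*√3) ≈ 79.748 + 80.317*I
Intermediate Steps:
D(Z) = √(1 + Z) (D(Z) = √(Z + 1) = √(1 + Z))
√(D(-2*2)*W(86, -28 - 50) + T(-91)) = √(√(1 - 2*2)*86² - 91) = √(√(1 - 4)*7396 - 91) = √(√(-3)*7396 - 91) = √((I*√3)*7396 - 91) = √(7396*I*√3 - 91) = √(-91 + 7396*I*√3)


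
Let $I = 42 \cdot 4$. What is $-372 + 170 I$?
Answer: $28188$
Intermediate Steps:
$I = 168$
$-372 + 170 I = -372 + 170 \cdot 168 = -372 + 28560 = 28188$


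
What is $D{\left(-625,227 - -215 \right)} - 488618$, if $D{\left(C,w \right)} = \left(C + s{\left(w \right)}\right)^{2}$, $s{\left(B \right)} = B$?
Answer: $-455129$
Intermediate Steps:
$D{\left(C,w \right)} = \left(C + w\right)^{2}$
$D{\left(-625,227 - -215 \right)} - 488618 = \left(-625 + \left(227 - -215\right)\right)^{2} - 488618 = \left(-625 + \left(227 + 215\right)\right)^{2} - 488618 = \left(-625 + 442\right)^{2} - 488618 = \left(-183\right)^{2} - 488618 = 33489 - 488618 = -455129$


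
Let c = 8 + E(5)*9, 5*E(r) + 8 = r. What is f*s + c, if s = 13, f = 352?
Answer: 22893/5 ≈ 4578.6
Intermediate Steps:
E(r) = -8/5 + r/5
c = 13/5 (c = 8 + (-8/5 + (1/5)*5)*9 = 8 + (-8/5 + 1)*9 = 8 - 3/5*9 = 8 - 27/5 = 13/5 ≈ 2.6000)
f*s + c = 352*13 + 13/5 = 4576 + 13/5 = 22893/5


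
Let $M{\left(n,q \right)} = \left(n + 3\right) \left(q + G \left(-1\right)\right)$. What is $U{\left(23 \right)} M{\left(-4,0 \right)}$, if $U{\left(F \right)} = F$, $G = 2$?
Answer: $46$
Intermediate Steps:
$M{\left(n,q \right)} = \left(-2 + q\right) \left(3 + n\right)$ ($M{\left(n,q \right)} = \left(n + 3\right) \left(q + 2 \left(-1\right)\right) = \left(3 + n\right) \left(q - 2\right) = \left(3 + n\right) \left(-2 + q\right) = \left(-2 + q\right) \left(3 + n\right)$)
$U{\left(23 \right)} M{\left(-4,0 \right)} = 23 \left(-6 - -8 + 3 \cdot 0 - 0\right) = 23 \left(-6 + 8 + 0 + 0\right) = 23 \cdot 2 = 46$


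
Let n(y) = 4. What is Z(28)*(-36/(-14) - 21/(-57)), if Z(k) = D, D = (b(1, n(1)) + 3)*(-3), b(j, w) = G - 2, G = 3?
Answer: -4692/133 ≈ -35.278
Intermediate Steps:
b(j, w) = 1 (b(j, w) = 3 - 2 = 1)
D = -12 (D = (1 + 3)*(-3) = 4*(-3) = -12)
Z(k) = -12
Z(28)*(-36/(-14) - 21/(-57)) = -12*(-36/(-14) - 21/(-57)) = -12*(-36*(-1/14) - 21*(-1/57)) = -12*(18/7 + 7/19) = -12*391/133 = -4692/133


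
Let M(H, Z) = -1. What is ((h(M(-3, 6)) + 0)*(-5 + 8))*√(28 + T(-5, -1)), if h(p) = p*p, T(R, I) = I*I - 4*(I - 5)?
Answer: 3*√53 ≈ 21.840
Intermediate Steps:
T(R, I) = 20 + I² - 4*I (T(R, I) = I² - 4*(-5 + I) = I² + (20 - 4*I) = 20 + I² - 4*I)
h(p) = p²
((h(M(-3, 6)) + 0)*(-5 + 8))*√(28 + T(-5, -1)) = (((-1)² + 0)*(-5 + 8))*√(28 + (20 + (-1)² - 4*(-1))) = ((1 + 0)*3)*√(28 + (20 + 1 + 4)) = (1*3)*√(28 + 25) = 3*√53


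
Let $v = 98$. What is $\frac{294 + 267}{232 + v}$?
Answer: $\frac{17}{10} \approx 1.7$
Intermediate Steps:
$\frac{294 + 267}{232 + v} = \frac{294 + 267}{232 + 98} = \frac{561}{330} = 561 \cdot \frac{1}{330} = \frac{17}{10}$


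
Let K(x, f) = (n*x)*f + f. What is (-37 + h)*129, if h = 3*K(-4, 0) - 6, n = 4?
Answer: -5547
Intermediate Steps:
K(x, f) = f + 4*f*x (K(x, f) = (4*x)*f + f = 4*f*x + f = f + 4*f*x)
h = -6 (h = 3*(0*(1 + 4*(-4))) - 6 = 3*(0*(1 - 16)) - 6 = 3*(0*(-15)) - 6 = 3*0 - 6 = 0 - 6 = -6)
(-37 + h)*129 = (-37 - 6)*129 = -43*129 = -5547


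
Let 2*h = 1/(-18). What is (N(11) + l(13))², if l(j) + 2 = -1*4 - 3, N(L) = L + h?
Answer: 5041/1296 ≈ 3.8897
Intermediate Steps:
h = -1/36 (h = (½)/(-18) = (½)*(-1/18) = -1/36 ≈ -0.027778)
N(L) = -1/36 + L (N(L) = L - 1/36 = -1/36 + L)
l(j) = -9 (l(j) = -2 + (-1*4 - 3) = -2 + (-4 - 3) = -2 - 7 = -9)
(N(11) + l(13))² = ((-1/36 + 11) - 9)² = (395/36 - 9)² = (71/36)² = 5041/1296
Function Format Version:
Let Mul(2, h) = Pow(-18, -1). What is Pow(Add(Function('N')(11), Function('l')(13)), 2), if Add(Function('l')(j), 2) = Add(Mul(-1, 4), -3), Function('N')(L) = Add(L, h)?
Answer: Rational(5041, 1296) ≈ 3.8897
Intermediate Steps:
h = Rational(-1, 36) (h = Mul(Rational(1, 2), Pow(-18, -1)) = Mul(Rational(1, 2), Rational(-1, 18)) = Rational(-1, 36) ≈ -0.027778)
Function('N')(L) = Add(Rational(-1, 36), L) (Function('N')(L) = Add(L, Rational(-1, 36)) = Add(Rational(-1, 36), L))
Function('l')(j) = -9 (Function('l')(j) = Add(-2, Add(Mul(-1, 4), -3)) = Add(-2, Add(-4, -3)) = Add(-2, -7) = -9)
Pow(Add(Function('N')(11), Function('l')(13)), 2) = Pow(Add(Add(Rational(-1, 36), 11), -9), 2) = Pow(Add(Rational(395, 36), -9), 2) = Pow(Rational(71, 36), 2) = Rational(5041, 1296)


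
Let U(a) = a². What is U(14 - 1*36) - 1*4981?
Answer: -4497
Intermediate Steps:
U(14 - 1*36) - 1*4981 = (14 - 1*36)² - 1*4981 = (14 - 36)² - 4981 = (-22)² - 4981 = 484 - 4981 = -4497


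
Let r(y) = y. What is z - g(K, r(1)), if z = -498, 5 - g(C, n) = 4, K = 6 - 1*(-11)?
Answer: -499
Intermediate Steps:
K = 17 (K = 6 + 11 = 17)
g(C, n) = 1 (g(C, n) = 5 - 1*4 = 5 - 4 = 1)
z - g(K, r(1)) = -498 - 1*1 = -498 - 1 = -499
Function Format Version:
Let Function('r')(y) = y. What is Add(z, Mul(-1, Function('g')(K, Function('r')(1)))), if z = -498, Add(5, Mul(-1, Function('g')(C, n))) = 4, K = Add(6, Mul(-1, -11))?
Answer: -499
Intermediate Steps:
K = 17 (K = Add(6, 11) = 17)
Function('g')(C, n) = 1 (Function('g')(C, n) = Add(5, Mul(-1, 4)) = Add(5, -4) = 1)
Add(z, Mul(-1, Function('g')(K, Function('r')(1)))) = Add(-498, Mul(-1, 1)) = Add(-498, -1) = -499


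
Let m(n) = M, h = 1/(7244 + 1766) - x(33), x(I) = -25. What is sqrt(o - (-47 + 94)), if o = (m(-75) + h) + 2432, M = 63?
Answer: sqrt(200758396310)/9010 ≈ 49.729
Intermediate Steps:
h = 225251/9010 (h = 1/(7244 + 1766) - 1*(-25) = 1/9010 + 25 = 225251/9010 ≈ 25.000)
m(n) = 63
o = 22705201/9010 (o = (63 + 225251/9010) + 2432 = 792881/9010 + 2432 = 22705201/9010 ≈ 2520.0)
sqrt(o - (-47 + 94)) = sqrt(22705201/9010 - (-47 + 94)) = sqrt(22705201/9010 - 1*47) = sqrt(22705201/9010 - 47) = sqrt(22281731/9010) = sqrt(200758396310)/9010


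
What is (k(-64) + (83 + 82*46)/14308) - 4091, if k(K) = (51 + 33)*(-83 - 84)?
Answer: -259242797/14308 ≈ -18119.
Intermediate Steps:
k(K) = -14028 (k(K) = 84*(-167) = -14028)
(k(-64) + (83 + 82*46)/14308) - 4091 = (-14028 + (83 + 82*46)/14308) - 4091 = (-14028 + (83 + 3772)*(1/14308)) - 4091 = (-14028 + 3855*(1/14308)) - 4091 = (-14028 + 3855/14308) - 4091 = -200708769/14308 - 4091 = -259242797/14308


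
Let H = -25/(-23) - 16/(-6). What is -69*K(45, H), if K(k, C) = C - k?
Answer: 2846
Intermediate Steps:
H = 259/69 (H = -25*(-1/23) - 16*(-⅙) = 25/23 + 8/3 = 259/69 ≈ 3.7536)
-69*K(45, H) = -69*(259/69 - 1*45) = -69*(259/69 - 45) = -69*(-2846/69) = 2846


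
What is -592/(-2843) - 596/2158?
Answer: -208446/3067597 ≈ -0.067951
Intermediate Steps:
-592/(-2843) - 596/2158 = -592*(-1/2843) - 596*1/2158 = 592/2843 - 298/1079 = -208446/3067597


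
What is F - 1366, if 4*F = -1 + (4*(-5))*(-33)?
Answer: -4805/4 ≈ -1201.3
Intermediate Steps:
F = 659/4 (F = (-1 + (4*(-5))*(-33))/4 = (-1 - 20*(-33))/4 = (-1 + 660)/4 = (¼)*659 = 659/4 ≈ 164.75)
F - 1366 = 659/4 - 1366 = -4805/4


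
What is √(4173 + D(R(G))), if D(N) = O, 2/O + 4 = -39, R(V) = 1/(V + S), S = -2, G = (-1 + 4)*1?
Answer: √7715791/43 ≈ 64.598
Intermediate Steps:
G = 3 (G = 3*1 = 3)
R(V) = 1/(-2 + V) (R(V) = 1/(V - 2) = 1/(-2 + V))
O = -2/43 (O = 2/(-4 - 39) = 2/(-43) = 2*(-1/43) = -2/43 ≈ -0.046512)
D(N) = -2/43
√(4173 + D(R(G))) = √(4173 - 2/43) = √(179437/43) = √7715791/43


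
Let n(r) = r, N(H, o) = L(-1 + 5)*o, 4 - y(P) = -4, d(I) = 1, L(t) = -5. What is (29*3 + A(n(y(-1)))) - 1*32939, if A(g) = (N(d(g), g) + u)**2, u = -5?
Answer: -30827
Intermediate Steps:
y(P) = 8 (y(P) = 4 - 1*(-4) = 4 + 4 = 8)
N(H, o) = -5*o
A(g) = (-5 - 5*g)**2 (A(g) = (-5*g - 5)**2 = (-5 - 5*g)**2)
(29*3 + A(n(y(-1)))) - 1*32939 = (29*3 + 25*(1 + 8)**2) - 1*32939 = (87 + 25*9**2) - 32939 = (87 + 25*81) - 32939 = (87 + 2025) - 32939 = 2112 - 32939 = -30827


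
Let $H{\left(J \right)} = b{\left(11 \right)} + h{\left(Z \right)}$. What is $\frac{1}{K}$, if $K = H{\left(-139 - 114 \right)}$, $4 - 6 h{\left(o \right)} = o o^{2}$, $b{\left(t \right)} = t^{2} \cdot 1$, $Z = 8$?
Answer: $\frac{3}{109} \approx 0.027523$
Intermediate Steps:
$b{\left(t \right)} = t^{2}$
$h{\left(o \right)} = \frac{2}{3} - \frac{o^{3}}{6}$ ($h{\left(o \right)} = \frac{2}{3} - \frac{o o^{2}}{6} = \frac{2}{3} - \frac{o^{3}}{6}$)
$H{\left(J \right)} = \frac{109}{3}$ ($H{\left(J \right)} = 11^{2} + \left(\frac{2}{3} - \frac{8^{3}}{6}\right) = 121 + \left(\frac{2}{3} - \frac{256}{3}\right) = 121 - \frac{254}{3} = \frac{109}{3}$)
$K = \frac{109}{3} \approx 36.333$
$\frac{1}{K} = \frac{1}{\frac{109}{3}} = \frac{3}{109}$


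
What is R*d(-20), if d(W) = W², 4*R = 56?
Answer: 5600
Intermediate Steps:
R = 14 (R = (¼)*56 = 14)
R*d(-20) = 14*(-20)² = 14*400 = 5600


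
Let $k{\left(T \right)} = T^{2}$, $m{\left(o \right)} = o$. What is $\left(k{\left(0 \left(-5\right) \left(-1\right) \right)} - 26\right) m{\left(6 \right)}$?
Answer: $-156$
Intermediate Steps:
$\left(k{\left(0 \left(-5\right) \left(-1\right) \right)} - 26\right) m{\left(6 \right)} = \left(\left(0 \left(-5\right) \left(-1\right)\right)^{2} - 26\right) 6 = \left(\left(0 \left(-1\right)\right)^{2} - 26\right) 6 = \left(0^{2} - 26\right) 6 = \left(0 - 26\right) 6 = \left(-26\right) 6 = -156$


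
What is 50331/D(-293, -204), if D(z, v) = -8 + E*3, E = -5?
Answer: -50331/23 ≈ -2188.3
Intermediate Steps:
D(z, v) = -23 (D(z, v) = -8 - 5*3 = -8 - 15 = -23)
50331/D(-293, -204) = 50331/(-23) = 50331*(-1/23) = -50331/23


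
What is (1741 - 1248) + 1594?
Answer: 2087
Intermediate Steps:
(1741 - 1248) + 1594 = 493 + 1594 = 2087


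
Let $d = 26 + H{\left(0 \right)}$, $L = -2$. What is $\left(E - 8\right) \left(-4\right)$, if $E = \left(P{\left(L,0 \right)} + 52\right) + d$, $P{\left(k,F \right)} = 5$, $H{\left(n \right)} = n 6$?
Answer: $-300$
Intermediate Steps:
$H{\left(n \right)} = 6 n$
$d = 26$ ($d = 26 + 6 \cdot 0 = 26 + 0 = 26$)
$E = 83$ ($E = \left(5 + 52\right) + 26 = 57 + 26 = 83$)
$\left(E - 8\right) \left(-4\right) = \left(83 - 8\right) \left(-4\right) = 75 \left(-4\right) = -300$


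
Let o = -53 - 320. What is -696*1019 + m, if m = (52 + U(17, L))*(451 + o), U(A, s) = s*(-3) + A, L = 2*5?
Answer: -706182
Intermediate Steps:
L = 10
o = -373
U(A, s) = A - 3*s (U(A, s) = -3*s + A = A - 3*s)
m = 3042 (m = (52 + (17 - 3*10))*(451 - 373) = (52 + (17 - 30))*78 = (52 - 13)*78 = 39*78 = 3042)
-696*1019 + m = -696*1019 + 3042 = -709224 + 3042 = -706182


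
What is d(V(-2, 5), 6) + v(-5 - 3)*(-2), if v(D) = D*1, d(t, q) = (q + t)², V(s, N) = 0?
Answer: 52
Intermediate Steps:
v(D) = D
d(V(-2, 5), 6) + v(-5 - 3)*(-2) = (6 + 0)² + (-5 - 3)*(-2) = 6² - 8*(-2) = 36 + 16 = 52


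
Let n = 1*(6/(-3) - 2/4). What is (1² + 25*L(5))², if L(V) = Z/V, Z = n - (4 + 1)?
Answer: 5329/4 ≈ 1332.3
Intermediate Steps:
n = -5/2 (n = 1*(6*(-⅓) - 2*¼) = 1*(-2 - ½) = 1*(-5/2) = -5/2 ≈ -2.5000)
Z = -15/2 (Z = -5/2 - (4 + 1) = -5/2 - 1*5 = -5/2 - 5 = -15/2 ≈ -7.5000)
L(V) = -15/(2*V)
(1² + 25*L(5))² = (1² + 25*(-15/2/5))² = (1 + 25*(-15/2*⅕))² = (1 + 25*(-3/2))² = (1 - 75/2)² = (-73/2)² = 5329/4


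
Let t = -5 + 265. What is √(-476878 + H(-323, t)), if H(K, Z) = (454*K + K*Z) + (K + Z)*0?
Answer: 50*I*√283 ≈ 841.13*I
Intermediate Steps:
t = 260
H(K, Z) = 454*K + K*Z (H(K, Z) = (454*K + K*Z) + 0 = 454*K + K*Z)
√(-476878 + H(-323, t)) = √(-476878 - 323*(454 + 260)) = √(-476878 - 323*714) = √(-476878 - 230622) = √(-707500) = 50*I*√283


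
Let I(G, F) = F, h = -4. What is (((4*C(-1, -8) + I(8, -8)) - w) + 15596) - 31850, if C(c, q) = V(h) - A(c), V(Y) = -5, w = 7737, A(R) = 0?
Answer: -24019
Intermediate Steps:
C(c, q) = -5 (C(c, q) = -5 - 1*0 = -5 + 0 = -5)
(((4*C(-1, -8) + I(8, -8)) - w) + 15596) - 31850 = (((4*(-5) - 8) - 1*7737) + 15596) - 31850 = (((-20 - 8) - 7737) + 15596) - 31850 = ((-28 - 7737) + 15596) - 31850 = (-7765 + 15596) - 31850 = 7831 - 31850 = -24019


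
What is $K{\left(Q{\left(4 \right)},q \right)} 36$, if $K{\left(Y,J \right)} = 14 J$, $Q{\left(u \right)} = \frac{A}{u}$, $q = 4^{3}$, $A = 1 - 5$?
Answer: $32256$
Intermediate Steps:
$A = -4$ ($A = 1 - 5 = -4$)
$q = 64$
$Q{\left(u \right)} = - \frac{4}{u}$
$K{\left(Q{\left(4 \right)},q \right)} 36 = 14 \cdot 64 \cdot 36 = 896 \cdot 36 = 32256$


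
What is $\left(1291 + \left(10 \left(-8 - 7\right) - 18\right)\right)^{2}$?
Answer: $1261129$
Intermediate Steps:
$\left(1291 + \left(10 \left(-8 - 7\right) - 18\right)\right)^{2} = \left(1291 + \left(10 \left(-15\right) - 18\right)\right)^{2} = \left(1291 - 168\right)^{2} = 1123^{2} = 1261129$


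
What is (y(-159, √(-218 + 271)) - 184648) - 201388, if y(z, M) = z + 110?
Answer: -386085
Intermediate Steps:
y(z, M) = 110 + z
(y(-159, √(-218 + 271)) - 184648) - 201388 = ((110 - 159) - 184648) - 201388 = (-49 - 184648) - 201388 = -184697 - 201388 = -386085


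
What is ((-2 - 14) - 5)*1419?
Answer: -29799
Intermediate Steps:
((-2 - 14) - 5)*1419 = (-16 - 5)*1419 = -21*1419 = -29799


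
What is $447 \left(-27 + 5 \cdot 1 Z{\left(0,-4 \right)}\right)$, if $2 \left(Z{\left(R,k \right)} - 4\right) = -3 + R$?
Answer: $- \frac{12963}{2} \approx -6481.5$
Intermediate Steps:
$Z{\left(R,k \right)} = \frac{5}{2} + \frac{R}{2}$ ($Z{\left(R,k \right)} = 4 + \frac{-3 + R}{2} = 4 + \left(- \frac{3}{2} + \frac{R}{2}\right) = \frac{5}{2} + \frac{R}{2}$)
$447 \left(-27 + 5 \cdot 1 Z{\left(0,-4 \right)}\right) = 447 \left(-27 + 5 \cdot 1 \left(\frac{5}{2} + \frac{1}{2} \cdot 0\right)\right) = 447 \left(-27 + 5 \left(\frac{5}{2} + 0\right)\right) = 447 \left(-27 + 5 \cdot \frac{5}{2}\right) = 447 \left(-27 + \frac{25}{2}\right) = 447 \left(- \frac{29}{2}\right) = - \frac{12963}{2}$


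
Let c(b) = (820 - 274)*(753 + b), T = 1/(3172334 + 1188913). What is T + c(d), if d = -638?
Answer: 273842699131/4361247 ≈ 62790.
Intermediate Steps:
T = 1/4361247 ≈ 2.2929e-7
c(b) = 411138 + 546*b (c(b) = 546*(753 + b) = 411138 + 546*b)
T + c(d) = 1/4361247 + (411138 + 546*(-638)) = 1/4361247 + (411138 - 348348) = 1/4361247 + 62790 = 273842699131/4361247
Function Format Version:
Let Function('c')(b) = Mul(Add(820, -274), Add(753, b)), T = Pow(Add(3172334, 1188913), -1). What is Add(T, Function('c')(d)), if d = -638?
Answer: Rational(273842699131, 4361247) ≈ 62790.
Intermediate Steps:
T = Rational(1, 4361247) (T = Pow(4361247, -1) = Rational(1, 4361247) ≈ 2.2929e-7)
Function('c')(b) = Add(411138, Mul(546, b)) (Function('c')(b) = Mul(546, Add(753, b)) = Add(411138, Mul(546, b)))
Add(T, Function('c')(d)) = Add(Rational(1, 4361247), Add(411138, Mul(546, -638))) = Add(Rational(1, 4361247), Add(411138, -348348)) = Add(Rational(1, 4361247), 62790) = Rational(273842699131, 4361247)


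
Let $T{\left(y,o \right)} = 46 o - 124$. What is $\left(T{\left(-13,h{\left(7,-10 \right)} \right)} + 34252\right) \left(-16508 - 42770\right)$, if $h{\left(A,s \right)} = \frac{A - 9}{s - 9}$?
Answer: $- \frac{38443205672}{19} \approx -2.0233 \cdot 10^{9}$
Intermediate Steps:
$h{\left(A,s \right)} = \frac{-9 + A}{-9 + s}$
$T{\left(y,o \right)} = -124 + 46 o$
$\left(T{\left(-13,h{\left(7,-10 \right)} \right)} + 34252\right) \left(-16508 - 42770\right) = \left(\left(-124 + 46 \frac{-9 + 7}{-9 - 10}\right) + 34252\right) \left(-16508 - 42770\right) = \left(\left(-124 + 46 \frac{1}{-19} \left(-2\right)\right) + 34252\right) \left(-59278\right) = \left(\left(-124 + 46 \left(\left(- \frac{1}{19}\right) \left(-2\right)\right)\right) + 34252\right) \left(-59278\right) = \left(\left(-124 + 46 \cdot \frac{2}{19}\right) + 34252\right) \left(-59278\right) = \left(\left(-124 + \frac{92}{19}\right) + 34252\right) \left(-59278\right) = \left(- \frac{2264}{19} + 34252\right) \left(-59278\right) = \frac{648524}{19} \left(-59278\right) = - \frac{38443205672}{19}$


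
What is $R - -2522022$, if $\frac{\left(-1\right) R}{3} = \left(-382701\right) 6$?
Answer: $9410640$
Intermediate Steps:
$R = 6888618$ ($R = - 3 \left(\left(-382701\right) 6\right) = \left(-3\right) \left(-2296206\right) = 6888618$)
$R - -2522022 = 6888618 - -2522022 = 6888618 + 2522022 = 9410640$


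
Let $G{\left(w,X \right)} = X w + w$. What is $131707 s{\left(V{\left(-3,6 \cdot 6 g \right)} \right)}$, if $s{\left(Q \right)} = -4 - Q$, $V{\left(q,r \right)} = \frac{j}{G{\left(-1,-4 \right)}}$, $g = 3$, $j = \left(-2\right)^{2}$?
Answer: $- \frac{2107312}{3} \approx -7.0244 \cdot 10^{5}$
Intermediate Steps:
$j = 4$
$G{\left(w,X \right)} = w + X w$
$V{\left(q,r \right)} = \frac{4}{3}$ ($V{\left(q,r \right)} = \frac{4}{\left(-1\right) \left(1 - 4\right)} = \frac{4}{\left(-1\right) \left(-3\right)} = \frac{4}{3}$)
$131707 s{\left(V{\left(-3,6 \cdot 6 g \right)} \right)} = 131707 \left(-4 - \frac{4}{3}\right) = 131707 \left(- \frac{16}{3}\right) = - \frac{2107312}{3}$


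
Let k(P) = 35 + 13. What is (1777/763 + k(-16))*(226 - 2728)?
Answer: -96079302/763 ≈ -1.2592e+5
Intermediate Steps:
k(P) = 48
(1777/763 + k(-16))*(226 - 2728) = (1777/763 + 48)*(226 - 2728) = (1777*(1/763) + 48)*(-2502) = (1777/763 + 48)*(-2502) = (38401/763)*(-2502) = -96079302/763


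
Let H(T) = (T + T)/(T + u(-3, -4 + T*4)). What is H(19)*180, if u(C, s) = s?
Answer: 6840/91 ≈ 75.165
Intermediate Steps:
H(T) = 2*T/(-4 + 5*T) (H(T) = (T + T)/(T + (-4 + T*4)) = (2*T)/(T + (-4 + 4*T)) = (2*T)/(-4 + 5*T) = 2*T/(-4 + 5*T))
H(19)*180 = (2*19/(-4 + 5*19))*180 = (2*19/(-4 + 95))*180 = (2*19/91)*180 = (2*19*(1/91))*180 = (38/91)*180 = 6840/91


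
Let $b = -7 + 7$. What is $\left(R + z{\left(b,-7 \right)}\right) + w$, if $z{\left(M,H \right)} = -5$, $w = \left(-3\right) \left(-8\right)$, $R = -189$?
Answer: $-170$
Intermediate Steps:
$w = 24$
$b = 0$
$\left(R + z{\left(b,-7 \right)}\right) + w = \left(-189 - 5\right) + 24 = -194 + 24 = -170$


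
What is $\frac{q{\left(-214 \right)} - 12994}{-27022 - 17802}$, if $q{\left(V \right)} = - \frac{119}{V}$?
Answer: $\frac{2780597}{9592336} \approx 0.28988$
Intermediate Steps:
$\frac{q{\left(-214 \right)} - 12994}{-27022 - 17802} = \frac{- \frac{119}{-214} - 12994}{-27022 - 17802} = \frac{\left(-119\right) \left(- \frac{1}{214}\right) - 12994}{-44824} = \left(\frac{119}{214} - 12994\right) \left(- \frac{1}{44824}\right) = \left(- \frac{2780597}{214}\right) \left(- \frac{1}{44824}\right) = \frac{2780597}{9592336}$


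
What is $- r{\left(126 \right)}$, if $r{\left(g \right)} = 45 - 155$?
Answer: $110$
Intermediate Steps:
$r{\left(g \right)} = -110$ ($r{\left(g \right)} = 45 - 155 = -110$)
$- r{\left(126 \right)} = \left(-1\right) \left(-110\right) = 110$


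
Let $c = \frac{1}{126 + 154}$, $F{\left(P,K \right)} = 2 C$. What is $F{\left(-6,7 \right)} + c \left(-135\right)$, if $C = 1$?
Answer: $\frac{85}{56} \approx 1.5179$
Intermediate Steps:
$F{\left(P,K \right)} = 2$ ($F{\left(P,K \right)} = 2 \cdot 1 = 2$)
$c = \frac{1}{280} \approx 0.0035714$
$F{\left(-6,7 \right)} + c \left(-135\right) = 2 + \frac{1}{280} \left(-135\right) = 2 - \frac{27}{56} = \frac{85}{56}$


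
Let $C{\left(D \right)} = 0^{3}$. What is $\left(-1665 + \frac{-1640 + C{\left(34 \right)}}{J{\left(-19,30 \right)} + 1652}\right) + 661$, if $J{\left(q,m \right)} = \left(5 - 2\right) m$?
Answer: $- \frac{875304}{871} \approx -1004.9$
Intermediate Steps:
$C{\left(D \right)} = 0$
$J{\left(q,m \right)} = 3 m$
$\left(-1665 + \frac{-1640 + C{\left(34 \right)}}{J{\left(-19,30 \right)} + 1652}\right) + 661 = \left(-1665 + \frac{-1640 + 0}{3 \cdot 30 + 1652}\right) + 661 = \left(-1665 - \frac{1640}{90 + 1652}\right) + 661 = \left(-1665 - \frac{1640}{1742}\right) + 661 = \left(-1665 - \frac{820}{871}\right) + 661 = - \frac{1451035}{871} + 661 = - \frac{875304}{871}$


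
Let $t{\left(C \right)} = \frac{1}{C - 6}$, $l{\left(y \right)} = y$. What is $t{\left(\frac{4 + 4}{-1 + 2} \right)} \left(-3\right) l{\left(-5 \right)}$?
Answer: $\frac{15}{2} \approx 7.5$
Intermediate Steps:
$t{\left(C \right)} = \frac{1}{-6 + C}$
$t{\left(\frac{4 + 4}{-1 + 2} \right)} \left(-3\right) l{\left(-5 \right)} = \frac{1}{-6 + \frac{4 + 4}{-1 + 2}} \left(-3\right) \left(-5\right) = \frac{1}{-6 + \frac{8}{1}} \left(-3\right) \left(-5\right) = \frac{1}{-6 + 8 \cdot 1} \left(-3\right) \left(-5\right) = \frac{1}{-6 + 8} \left(-3\right) \left(-5\right) = \frac{1}{2} \left(-3\right) \left(-5\right) = \left(- \frac{3}{2}\right) \left(-5\right) = \frac{15}{2}$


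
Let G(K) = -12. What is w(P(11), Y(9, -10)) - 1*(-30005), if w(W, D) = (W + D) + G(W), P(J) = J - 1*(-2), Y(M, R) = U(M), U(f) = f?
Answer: 30015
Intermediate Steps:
Y(M, R) = M
P(J) = 2 + J (P(J) = J + 2 = 2 + J)
w(W, D) = -12 + D + W (w(W, D) = (W + D) - 12 = (D + W) - 12 = -12 + D + W)
w(P(11), Y(9, -10)) - 1*(-30005) = (-12 + 9 + (2 + 11)) - 1*(-30005) = (-12 + 9 + 13) + 30005 = 10 + 30005 = 30015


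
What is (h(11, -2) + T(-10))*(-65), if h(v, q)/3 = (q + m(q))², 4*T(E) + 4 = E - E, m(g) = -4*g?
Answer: -6955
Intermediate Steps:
T(E) = -1 (T(E) = -1 + (E - E)/4 = -1 + (¼)*0 = -1 + 0 = -1)
h(v, q) = 27*q² (h(v, q) = 3*(q - 4*q)² = 3*(-3*q)² = 3*(9*q²) = 27*q²)
(h(11, -2) + T(-10))*(-65) = (27*(-2)² - 1)*(-65) = (27*4 - 1)*(-65) = (108 - 1)*(-65) = 107*(-65) = -6955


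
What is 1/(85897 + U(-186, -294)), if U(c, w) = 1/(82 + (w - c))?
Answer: 26/2233321 ≈ 1.1642e-5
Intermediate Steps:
U(c, w) = 1/(82 + w - c)
1/(85897 + U(-186, -294)) = 1/(85897 + 1/(82 - 294 - 1*(-186))) = 1/(85897 + 1/(82 - 294 + 186)) = 1/(85897 + 1/(-26)) = 1/(85897 - 1/26) = 1/(2233321/26) = 26/2233321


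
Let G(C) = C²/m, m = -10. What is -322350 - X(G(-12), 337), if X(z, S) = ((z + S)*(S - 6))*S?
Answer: -181537061/5 ≈ -3.6307e+7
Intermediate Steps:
G(C) = -C²/10 (G(C) = C²/(-10) = C²*(-⅒) = -C²/10)
X(z, S) = S*(-6 + S)*(S + z) (X(z, S) = ((S + z)*(-6 + S))*S = ((-6 + S)*(S + z))*S = S*(-6 + S)*(S + z))
-322350 - X(G(-12), 337) = -322350 - 337*(337² - 6*337 - (-3)*(-12)²/5 + 337*(-⅒*(-12)²)) = -322350 - 337*(113569 - 2022 - (-3)*144/5 + 337*(-⅒*144)) = -322350 - 337*(113569 - 2022 - 6*(-72/5) + 337*(-72/5)) = -322350 - 337*(113569 - 2022 + 432/5 - 24264/5) = -322350 - 337*533903/5 = -322350 - 1*179925311/5 = -322350 - 179925311/5 = -181537061/5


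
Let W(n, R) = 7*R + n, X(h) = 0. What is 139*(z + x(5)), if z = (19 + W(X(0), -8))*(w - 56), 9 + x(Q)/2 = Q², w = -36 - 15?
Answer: 554749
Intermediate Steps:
W(n, R) = n + 7*R
w = -51
x(Q) = -18 + 2*Q²
z = 3959 (z = (19 + (0 + 7*(-8)))*(-51 - 56) = (19 + (0 - 56))*(-107) = (19 - 56)*(-107) = -37*(-107) = 3959)
139*(z + x(5)) = 139*(3959 + (-18 + 2*5²)) = 139*(3959 + (-18 + 2*25)) = 139*(3959 + (-18 + 50)) = 139*(3959 + 32) = 139*3991 = 554749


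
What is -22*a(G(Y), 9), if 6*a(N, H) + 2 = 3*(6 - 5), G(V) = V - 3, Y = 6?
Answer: -11/3 ≈ -3.6667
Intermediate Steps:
G(V) = -3 + V
a(N, H) = ⅙ (a(N, H) = -⅓ + (3*(6 - 5))/6 = -⅓ + (3*1)/6 = -⅓ + (⅙)*3 = -⅓ + ½ = ⅙)
-22*a(G(Y), 9) = -22*⅙ = -11/3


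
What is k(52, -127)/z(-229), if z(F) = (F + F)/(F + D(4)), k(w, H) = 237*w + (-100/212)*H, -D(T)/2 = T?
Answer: 155554239/24274 ≈ 6408.3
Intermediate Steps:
D(T) = -2*T
k(w, H) = 237*w - 25*H/53 (k(w, H) = 237*w + (-100*1/212)*H = 237*w - 25*H/53)
z(F) = 2*F/(-8 + F) (z(F) = (F + F)/(F - 2*4) = (2*F)/(F - 8) = (2*F)/(-8 + F) = 2*F/(-8 + F))
k(52, -127)/z(-229) = (237*52 - 25/53*(-127))/((2*(-229)/(-8 - 229))) = (12324 + 3175/53)/((2*(-229)/(-237))) = 656347/(53*((2*(-229)*(-1/237)))) = 656347/(53*(458/237)) = (656347/53)*(237/458) = 155554239/24274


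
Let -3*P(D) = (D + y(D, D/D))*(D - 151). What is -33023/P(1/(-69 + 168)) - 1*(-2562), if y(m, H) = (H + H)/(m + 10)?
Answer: -173590983411/307824164 ≈ -563.93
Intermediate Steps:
y(m, H) = 2*H/(10 + m) (y(m, H) = (2*H)/(10 + m) = 2*H/(10 + m))
P(D) = -(-151 + D)*(D + 2/(10 + D))/3 (P(D) = -(D + 2*(D/D)/(10 + D))*(D - 151)/3 = -(D + 2*1/(10 + D))*(-151 + D)/3 = -(D + 2/(10 + D))*(-151 + D)/3 = -(-151 + D)*(D + 2/(10 + D))/3)
-33023/P(1/(-69 + 168)) - 1*(-2562) = -33023*3*(10 + 1/(-69 + 168))/(302 - 2/(-69 + 168) + (10 + 1/(-69 + 168))*(151 - 1/(-69 + 168))/(-69 + 168)) - 1*(-2562) = -33023*3*(10 + 1/99)/(302 - 2/99 + (10 + 1/99)*(151 - 1/99)/99) + 2562 = -33023*3*(10 + 1/99)/(302 - 2*1/99 + (10 + 1/99)*(151 - 1*1/99)/99) + 2562 = -33023*991/(33*(302 - 2/99 + (1/99)*(991/99)*(151 - 1/99))) + 2562 = -33023*991/(33*(302 - 2/99 + (1/99)*(991/99)*(14948/99))) + 2562 = -33023*991/(33*(302 - 2/99 + 14813468/970299)) + 2562 = -33023/((⅓)*(99/991)*(307824164/970299)) + 2562 = -33023/307824164/29138373 + 2562 = -33023*29138373/307824164 + 2562 = -962236491579/307824164 + 2562 = -173590983411/307824164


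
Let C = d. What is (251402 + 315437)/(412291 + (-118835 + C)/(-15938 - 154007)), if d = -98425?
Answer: 19266290771/14013402251 ≈ 1.3748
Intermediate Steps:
C = -98425
(251402 + 315437)/(412291 + (-118835 + C)/(-15938 - 154007)) = (251402 + 315437)/(412291 + (-118835 - 98425)/(-15938 - 154007)) = 566839/(412291 - 217260/(-169945)) = 566839/(412291 - 217260*(-1/169945)) = 566839/(412291 + 43452/33989) = 566839/(14013402251/33989) = 566839*(33989/14013402251) = 19266290771/14013402251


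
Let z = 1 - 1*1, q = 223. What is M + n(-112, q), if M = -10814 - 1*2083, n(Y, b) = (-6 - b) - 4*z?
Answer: -13126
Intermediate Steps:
z = 0 (z = 1 - 1 = 0)
n(Y, b) = -6 - b (n(Y, b) = (-6 - b) - 4*0 = (-6 - b) + 0 = -6 - b)
M = -12897 (M = -10814 - 2083 = -12897)
M + n(-112, q) = -12897 + (-6 - 1*223) = -12897 + (-6 - 223) = -12897 - 229 = -13126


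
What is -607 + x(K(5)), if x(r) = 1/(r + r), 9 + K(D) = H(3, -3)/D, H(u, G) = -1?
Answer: -55849/92 ≈ -607.05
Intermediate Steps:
K(D) = -9 - 1/D
x(r) = 1/(2*r)
-607 + x(K(5)) = -607 + 1/(2*(-9 - 1/5)) = -607 + 1/(2*(-46/5)) = -607 + (1/2)*(-5/46) = -607 - 5/92 = -55849/92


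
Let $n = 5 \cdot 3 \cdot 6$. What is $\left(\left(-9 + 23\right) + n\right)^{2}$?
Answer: $10816$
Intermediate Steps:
$n = 90$ ($n = 15 \cdot 6 = 90$)
$\left(\left(-9 + 23\right) + n\right)^{2} = \left(\left(-9 + 23\right) + 90\right)^{2} = \left(14 + 90\right)^{2} = 104^{2} = 10816$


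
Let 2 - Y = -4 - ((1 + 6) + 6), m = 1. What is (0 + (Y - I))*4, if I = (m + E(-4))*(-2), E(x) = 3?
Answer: 108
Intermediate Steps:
I = -8 (I = (1 + 3)*(-2) = 4*(-2) = -8)
Y = 19 (Y = 2 - (-4 - ((1 + 6) + 6)) = 2 - (-4 - (7 + 6)) = 2 - (-4 - 1*13) = 2 - (-4 - 13) = 2 - 1*(-17) = 2 + 17 = 19)
(0 + (Y - I))*4 = (0 + (19 - 1*(-8)))*4 = (0 + (19 + 8))*4 = (0 + 27)*4 = 27*4 = 108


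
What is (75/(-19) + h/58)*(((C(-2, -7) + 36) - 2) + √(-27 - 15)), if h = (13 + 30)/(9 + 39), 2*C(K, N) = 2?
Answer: -7279405/52896 - 207983*I*√42/52896 ≈ -137.62 - 25.482*I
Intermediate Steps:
C(K, N) = 1 (C(K, N) = (½)*2 = 1)
h = 43/48 ≈ 0.89583
(75/(-19) + h/58)*(((C(-2, -7) + 36) - 2) + √(-27 - 15)) = (75/(-19) + (43/48)/58)*(((1 + 36) - 2) + √(-27 - 15)) = (75*(-1/19) + (43/48)*(1/58))*((37 - 2) + √(-42)) = (-75/19 + 43/2784)*(35 + I*√42) = -207983*(35 + I*√42)/52896 = -7279405/52896 - 207983*I*√42/52896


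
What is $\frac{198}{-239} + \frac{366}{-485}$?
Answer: $- \frac{183504}{115915} \approx -1.5831$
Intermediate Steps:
$\frac{198}{-239} + \frac{366}{-485} = 198 \left(- \frac{1}{239}\right) + 366 \left(- \frac{1}{485}\right) = - \frac{198}{239} - \frac{366}{485} = - \frac{183504}{115915}$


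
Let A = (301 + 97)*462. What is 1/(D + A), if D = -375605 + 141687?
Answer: -1/50042 ≈ -1.9983e-5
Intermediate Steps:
A = 183876 (A = 398*462 = 183876)
D = -233918
1/(D + A) = 1/(-233918 + 183876) = 1/(-50042) = -1/50042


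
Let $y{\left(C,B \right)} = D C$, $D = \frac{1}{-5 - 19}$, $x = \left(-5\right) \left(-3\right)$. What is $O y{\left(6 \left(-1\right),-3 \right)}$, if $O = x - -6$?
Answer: $\frac{21}{4} \approx 5.25$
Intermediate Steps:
$x = 15$
$D = - \frac{1}{24}$ ($D = \frac{1}{-24} = - \frac{1}{24} \approx -0.041667$)
$y{\left(C,B \right)} = - \frac{C}{24}$
$O = 21$ ($O = 15 - -6 = 15 + 6 = 21$)
$O y{\left(6 \left(-1\right),-3 \right)} = 21 \left(- \frac{6 \left(-1\right)}{24}\right) = 21 \left(\left(- \frac{1}{24}\right) \left(-6\right)\right) = 21 \cdot \frac{1}{4} = \frac{21}{4}$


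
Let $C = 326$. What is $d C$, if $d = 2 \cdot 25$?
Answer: $16300$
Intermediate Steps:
$d = 50$
$d C = 50 \cdot 326 = 16300$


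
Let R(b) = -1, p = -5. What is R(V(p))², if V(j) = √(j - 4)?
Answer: 1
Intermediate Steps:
V(j) = √(-4 + j)
R(V(p))² = (-1)² = 1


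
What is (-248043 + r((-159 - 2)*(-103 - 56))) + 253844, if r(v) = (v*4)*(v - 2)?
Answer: 2621036213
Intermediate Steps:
r(v) = 4*v*(-2 + v) (r(v) = (4*v)*(-2 + v) = 4*v*(-2 + v))
(-248043 + r((-159 - 2)*(-103 - 56))) + 253844 = (-248043 + 4*((-159 - 2)*(-103 - 56))*(-2 + (-159 - 2)*(-103 - 56))) + 253844 = (-248043 + 4*(-161*(-159))*(-2 - 161*(-159))) + 253844 = (-248043 + 4*25599*(-2 + 25599)) + 253844 = (-248043 + 4*25599*25597) + 253844 = (-248043 + 2621030412) + 253844 = 2620782369 + 253844 = 2621036213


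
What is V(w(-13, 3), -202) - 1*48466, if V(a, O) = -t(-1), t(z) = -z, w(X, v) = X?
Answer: -48467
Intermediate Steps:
V(a, O) = -1 (V(a, O) = -(-1)*(-1) = -1*1 = -1)
V(w(-13, 3), -202) - 1*48466 = -1 - 1*48466 = -1 - 48466 = -48467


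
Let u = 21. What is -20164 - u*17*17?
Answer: -26233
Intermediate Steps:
-20164 - u*17*17 = -20164 - 21*17*17 = -20164 - 357*17 = -20164 - 1*6069 = -20164 - 6069 = -26233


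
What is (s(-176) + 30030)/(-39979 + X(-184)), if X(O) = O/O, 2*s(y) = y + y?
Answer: -14927/19989 ≈ -0.74676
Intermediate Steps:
s(y) = y (s(y) = (y + y)/2 = (2*y)/2 = y)
X(O) = 1
(s(-176) + 30030)/(-39979 + X(-184)) = (-176 + 30030)/(-39979 + 1) = 29854/(-39978) = 29854*(-1/39978) = -14927/19989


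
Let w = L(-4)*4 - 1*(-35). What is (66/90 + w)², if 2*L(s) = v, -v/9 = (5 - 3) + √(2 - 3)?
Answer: -72884/225 + 48*I/5 ≈ -323.93 + 9.6*I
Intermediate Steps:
v = -18 - 9*I (v = -9*((5 - 3) + √(2 - 3)) = -9*(2 + √(-1)) = -9*(2 + I) = -18 - 9*I ≈ -18.0 - 9.0*I)
L(s) = -9 - 9*I/2 (L(s) = (-18 - 9*I)/2 = -9 - 9*I/2)
w = -1 - 18*I (w = (-9 - 9*I/2)*4 - 1*(-35) = (-36 - 18*I) + 35 = -1 - 18*I ≈ -1.0 - 18.0*I)
(66/90 + w)² = (66/90 + (-1 - 18*I))² = (66*(1/90) + (-1 - 18*I))² = (11/15 + (-1 - 18*I))² = (-4/15 - 18*I)²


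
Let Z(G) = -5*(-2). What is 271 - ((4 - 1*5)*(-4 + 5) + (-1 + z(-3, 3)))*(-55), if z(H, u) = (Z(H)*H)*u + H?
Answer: -4954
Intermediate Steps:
Z(G) = 10
z(H, u) = H + 10*H*u (z(H, u) = (10*H)*u + H = 10*H*u + H = H + 10*H*u)
271 - ((4 - 1*5)*(-4 + 5) + (-1 + z(-3, 3)))*(-55) = 271 - ((4 - 1*5)*(-4 + 5) + (-1 - 3*(1 + 10*3)))*(-55) = 271 - ((4 - 5)*1 + (-1 - 3*(1 + 30)))*(-55) = 271 - (-1*1 + (-1 - 3*31))*(-55) = 271 - (-1 + (-1 - 93))*(-55) = 271 - (-1 - 94)*(-55) = 271 - (-95)*(-55) = 271 - 1*5225 = 271 - 5225 = -4954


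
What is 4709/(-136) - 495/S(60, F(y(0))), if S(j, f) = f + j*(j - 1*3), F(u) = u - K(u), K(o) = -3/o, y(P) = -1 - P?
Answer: -59387/1708 ≈ -34.770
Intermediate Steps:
F(u) = u + 3/u (F(u) = u - (-3)/u = u + 3/u)
S(j, f) = f + j*(-3 + j) (S(j, f) = f + j*(j - 3) = f + j*(-3 + j))
4709/(-136) - 495/S(60, F(y(0))) = 4709/(-136) - 495/(((-1 - 1*0) + 3/(-1 - 1*0)) + 60**2 - 3*60) = 4709*(-1/136) - 495/(((-1 + 0) + 3/(-1 + 0)) + 3600 - 180) = -277/8 - 495/((-1 + 3/(-1)) + 3600 - 180) = -277/8 - 495/((-1 + 3*(-1)) + 3600 - 180) = -277/8 - 495/((-1 - 3) + 3600 - 180) = -277/8 - 495/(-4 + 3600 - 180) = -277/8 - 495/3416 = -59387/1708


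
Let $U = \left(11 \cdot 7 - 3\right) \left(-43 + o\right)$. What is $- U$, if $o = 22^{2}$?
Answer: $-32634$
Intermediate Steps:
$o = 484$
$U = 32634$ ($U = \left(11 \cdot 7 - 3\right) \left(-43 + 484\right) = \left(77 - 3\right) 441 = 74 \cdot 441 = 32634$)
$- U = \left(-1\right) 32634 = -32634$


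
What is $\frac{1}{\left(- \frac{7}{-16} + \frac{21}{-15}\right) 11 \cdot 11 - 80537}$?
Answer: $- \frac{80}{6452277} \approx -1.2399 \cdot 10^{-5}$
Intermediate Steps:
$\frac{1}{\left(- \frac{7}{-16} + \frac{21}{-15}\right) 11 \cdot 11 - 80537} = \frac{1}{\left(\left(-7\right) \left(- \frac{1}{16}\right) + 21 \left(- \frac{1}{15}\right)\right) 11 \cdot 11 - 80537} = \frac{1}{\left(\frac{7}{16} - \frac{7}{5}\right) 11 \cdot 11 - 80537} = \frac{1}{\left(- \frac{77}{80}\right) 11 \cdot 11 - 80537} = \frac{1}{\left(- \frac{847}{80}\right) 11 - 80537} = \frac{1}{- \frac{9317}{80} - 80537} = \frac{1}{- \frac{6452277}{80}} = - \frac{80}{6452277}$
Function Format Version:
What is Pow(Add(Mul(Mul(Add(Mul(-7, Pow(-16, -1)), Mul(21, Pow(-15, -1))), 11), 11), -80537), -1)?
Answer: Rational(-80, 6452277) ≈ -1.2399e-5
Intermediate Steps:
Pow(Add(Mul(Mul(Add(Mul(-7, Pow(-16, -1)), Mul(21, Pow(-15, -1))), 11), 11), -80537), -1) = Pow(Add(Mul(Mul(Add(Mul(-7, Rational(-1, 16)), Mul(21, Rational(-1, 15))), 11), 11), -80537), -1) = Pow(Add(Mul(Mul(Add(Rational(7, 16), Rational(-7, 5)), 11), 11), -80537), -1) = Pow(Add(Mul(Mul(Rational(-77, 80), 11), 11), -80537), -1) = Pow(Add(Mul(Rational(-847, 80), 11), -80537), -1) = Pow(Add(Rational(-9317, 80), -80537), -1) = Pow(Rational(-6452277, 80), -1) = Rational(-80, 6452277)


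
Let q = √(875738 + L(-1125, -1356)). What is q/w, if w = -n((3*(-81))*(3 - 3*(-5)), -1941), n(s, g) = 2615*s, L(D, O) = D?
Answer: √874613/11438010 ≈ 8.1763e-5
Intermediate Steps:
q = √874613 (q = √(875738 - 1125) = √874613 ≈ 935.21)
w = 11438010 (w = -2615*(3*(-81))*(3 - 3*(-5)) = -2615*(-243*(3 + 15)) = -2615*(-243*18) = -2615*(-4374) = -1*(-11438010) = 11438010)
q/w = √874613/11438010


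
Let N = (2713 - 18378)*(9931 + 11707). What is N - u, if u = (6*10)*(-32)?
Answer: -338957350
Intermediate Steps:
N = -338959270 (N = -15665*21638 = -338959270)
u = -1920 (u = 60*(-32) = -1920)
N - u = -338959270 - 1*(-1920) = -338959270 + 1920 = -338957350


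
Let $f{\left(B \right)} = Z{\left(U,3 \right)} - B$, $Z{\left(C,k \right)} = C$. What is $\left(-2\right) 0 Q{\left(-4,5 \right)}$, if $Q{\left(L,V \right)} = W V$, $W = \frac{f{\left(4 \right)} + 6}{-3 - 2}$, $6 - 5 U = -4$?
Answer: $0$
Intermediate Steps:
$U = 2$ ($U = \frac{6}{5} - - \frac{4}{5} = \frac{6}{5} + \frac{4}{5} = 2$)
$f{\left(B \right)} = 2 - B$
$W = - \frac{4}{5}$ ($W = \frac{\left(2 - 4\right) + 6}{-3 - 2} = \frac{\left(2 - 4\right) + 6}{-5} = \left(-2 + 6\right) \left(- \frac{1}{5}\right) = 4 \left(- \frac{1}{5}\right) = - \frac{4}{5} \approx -0.8$)
$Q{\left(L,V \right)} = - \frac{4 V}{5}$
$\left(-2\right) 0 Q{\left(-4,5 \right)} = \left(-2\right) 0 \left(\left(- \frac{4}{5}\right) 5\right) = 0 \left(-4\right) = 0$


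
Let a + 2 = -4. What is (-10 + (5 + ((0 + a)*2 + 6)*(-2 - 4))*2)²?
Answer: 5184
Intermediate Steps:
a = -6 (a = -2 - 4 = -6)
(-10 + (5 + ((0 + a)*2 + 6)*(-2 - 4))*2)² = (-10 + (5 + ((0 - 6)*2 + 6)*(-2 - 4))*2)² = (-10 + (5 + (-6*2 + 6)*(-6))*2)² = (-10 + (5 + (-12 + 6)*(-6))*2)² = (-10 + (5 - 6*(-6))*2)² = (-10 + (5 + 36)*2)² = (-10 + 41*2)² = (-10 + 82)² = 72² = 5184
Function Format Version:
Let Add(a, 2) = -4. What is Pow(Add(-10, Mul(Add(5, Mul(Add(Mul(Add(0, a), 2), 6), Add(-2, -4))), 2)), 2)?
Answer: 5184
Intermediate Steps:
a = -6 (a = Add(-2, -4) = -6)
Pow(Add(-10, Mul(Add(5, Mul(Add(Mul(Add(0, a), 2), 6), Add(-2, -4))), 2)), 2) = Pow(Add(-10, Mul(Add(5, Mul(Add(Mul(Add(0, -6), 2), 6), Add(-2, -4))), 2)), 2) = Pow(Add(-10, Mul(Add(5, Mul(Add(Mul(-6, 2), 6), -6)), 2)), 2) = Pow(Add(-10, Mul(Add(5, Mul(Add(-12, 6), -6)), 2)), 2) = Pow(Add(-10, Mul(Add(5, Mul(-6, -6)), 2)), 2) = Pow(Add(-10, Mul(Add(5, 36), 2)), 2) = Pow(Add(-10, Mul(41, 2)), 2) = Pow(Add(-10, 82), 2) = Pow(72, 2) = 5184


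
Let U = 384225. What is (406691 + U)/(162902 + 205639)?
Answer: 790916/368541 ≈ 2.1461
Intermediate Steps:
(406691 + U)/(162902 + 205639) = (406691 + 384225)/(162902 + 205639) = 790916/368541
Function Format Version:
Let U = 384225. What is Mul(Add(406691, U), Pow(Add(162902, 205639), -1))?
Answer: Rational(790916, 368541) ≈ 2.1461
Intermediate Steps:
Mul(Add(406691, U), Pow(Add(162902, 205639), -1)) = Mul(Add(406691, 384225), Pow(Add(162902, 205639), -1)) = Mul(790916, Pow(368541, -1)) = Mul(790916, Rational(1, 368541)) = Rational(790916, 368541)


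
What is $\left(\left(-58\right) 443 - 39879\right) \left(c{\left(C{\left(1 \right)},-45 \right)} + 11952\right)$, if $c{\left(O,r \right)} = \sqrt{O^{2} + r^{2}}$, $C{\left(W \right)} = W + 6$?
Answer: $-783728496 - 65573 \sqrt{2074} \approx -7.8671 \cdot 10^{8}$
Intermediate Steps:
$C{\left(W \right)} = 6 + W$
$\left(\left(-58\right) 443 - 39879\right) \left(c{\left(C{\left(1 \right)},-45 \right)} + 11952\right) = \left(\left(-58\right) 443 - 39879\right) \left(\sqrt{\left(6 + 1\right)^{2} + \left(-45\right)^{2}} + 11952\right) = \left(-25694 - 39879\right) \left(\sqrt{7^{2} + 2025} + 11952\right) = - 65573 \left(\sqrt{49 + 2025} + 11952\right) = - 65573 \left(\sqrt{2074} + 11952\right) = - 65573 \left(11952 + \sqrt{2074}\right) = -783728496 - 65573 \sqrt{2074}$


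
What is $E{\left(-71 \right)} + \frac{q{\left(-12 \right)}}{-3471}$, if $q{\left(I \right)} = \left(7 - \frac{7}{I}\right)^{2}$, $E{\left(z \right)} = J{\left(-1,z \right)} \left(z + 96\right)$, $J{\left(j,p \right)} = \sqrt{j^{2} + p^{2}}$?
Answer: $- \frac{637}{38448} + 25 \sqrt{5042} \approx 1775.2$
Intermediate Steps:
$E{\left(z \right)} = \sqrt{1 + z^{2}} \left(96 + z\right)$ ($E{\left(z \right)} = \sqrt{\left(-1\right)^{2} + z^{2}} \left(z + 96\right) = \sqrt{1 + z^{2}} \left(96 + z\right)$)
$E{\left(-71 \right)} + \frac{q{\left(-12 \right)}}{-3471} = \sqrt{1 + \left(-71\right)^{2}} \left(96 - 71\right) + \frac{49 \cdot \frac{1}{144} \left(-1 - 12\right)^{2}}{-3471} = \sqrt{1 + 5041} \cdot 25 + 49 \cdot \frac{1}{144} \left(-13\right)^{2} \left(- \frac{1}{3471}\right) = \sqrt{5042} \cdot 25 + 49 \cdot \frac{1}{144} \cdot 169 \left(- \frac{1}{3471}\right) = 25 \sqrt{5042} + \frac{8281}{144} \left(- \frac{1}{3471}\right) = 25 \sqrt{5042} - \frac{637}{38448} = - \frac{637}{38448} + 25 \sqrt{5042}$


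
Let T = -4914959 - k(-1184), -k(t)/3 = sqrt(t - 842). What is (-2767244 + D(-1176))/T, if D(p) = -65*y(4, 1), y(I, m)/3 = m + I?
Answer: 13605682888021/24156821989915 + 8304657*I*sqrt(2026)/24156821989915 ≈ 0.56322 + 1.5474e-5*I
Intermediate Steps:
y(I, m) = 3*I + 3*m (y(I, m) = 3*(m + I) = 3*(I + m) = 3*I + 3*m)
k(t) = -3*sqrt(-842 + t) (k(t) = -3*sqrt(t - 842) = -3*sqrt(-842 + t))
D(p) = -975 (D(p) = -65*(3*4 + 3*1) = -65*(12 + 3) = -65*15 = -975)
T = -4914959 + 3*I*sqrt(2026) (T = -4914959 - (-3)*sqrt(-842 - 1184) = -4914959 - (-3)*sqrt(-2026) = -4914959 - (-3)*I*sqrt(2026) = -4914959 + 3*I*sqrt(2026) ≈ -4.915e+6 + 135.03*I)
(-2767244 + D(-1176))/T = (-2767244 - 975)/(-4914959 + 3*I*sqrt(2026)) = -2768219/(-4914959 + 3*I*sqrt(2026))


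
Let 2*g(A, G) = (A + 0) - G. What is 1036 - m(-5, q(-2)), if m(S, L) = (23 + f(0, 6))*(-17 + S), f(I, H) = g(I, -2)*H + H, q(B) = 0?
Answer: 1806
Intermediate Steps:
g(A, G) = A/2 - G/2 (g(A, G) = ((A + 0) - G)/2 = (A - G)/2 = A/2 - G/2)
f(I, H) = H + H*(1 + I/2) (f(I, H) = (I/2 - ½*(-2))*H + H = (I/2 + 1)*H + H = (1 + I/2)*H + H = H*(1 + I/2) + H = H + H*(1 + I/2))
m(S, L) = -595 + 35*S (m(S, L) = (23 + (½)*6*(4 + 0))*(-17 + S) = (23 + (½)*6*4)*(-17 + S) = (23 + 12)*(-17 + S) = 35*(-17 + S) = -595 + 35*S)
1036 - m(-5, q(-2)) = 1036 - (-595 + 35*(-5)) = 1036 - (-595 - 175) = 1036 - 1*(-770) = 1036 + 770 = 1806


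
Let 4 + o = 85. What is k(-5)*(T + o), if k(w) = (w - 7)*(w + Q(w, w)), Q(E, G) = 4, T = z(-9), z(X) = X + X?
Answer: 756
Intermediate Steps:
o = 81 (o = -4 + 85 = 81)
z(X) = 2*X
T = -18 (T = 2*(-9) = -18)
k(w) = (-7 + w)*(4 + w) (k(w) = (w - 7)*(w + 4) = (-7 + w)*(4 + w))
k(-5)*(T + o) = (-28 + (-5)² - 3*(-5))*(-18 + 81) = (-28 + 25 + 15)*63 = 12*63 = 756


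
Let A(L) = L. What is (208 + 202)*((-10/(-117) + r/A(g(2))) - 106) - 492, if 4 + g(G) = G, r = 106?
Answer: -7680694/117 ≈ -65647.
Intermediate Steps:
g(G) = -4 + G
(208 + 202)*((-10/(-117) + r/A(g(2))) - 106) - 492 = (208 + 202)*((-10/(-117) + 106/(-4 + 2)) - 106) - 492 = 410*((-10*(-1/117) + 106/(-2)) - 106) - 492 = 410*((10/117 + 106*(-½)) - 106) - 492 = 410*((10/117 - 53) - 106) - 492 = 410*(-6191/117 - 106) - 492 = 410*(-18593/117) - 492 = -7623130/117 - 492 = -7680694/117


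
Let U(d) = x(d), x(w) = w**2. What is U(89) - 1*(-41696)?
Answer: 49617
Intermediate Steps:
U(d) = d**2
U(89) - 1*(-41696) = 89**2 - 1*(-41696) = 7921 + 41696 = 49617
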